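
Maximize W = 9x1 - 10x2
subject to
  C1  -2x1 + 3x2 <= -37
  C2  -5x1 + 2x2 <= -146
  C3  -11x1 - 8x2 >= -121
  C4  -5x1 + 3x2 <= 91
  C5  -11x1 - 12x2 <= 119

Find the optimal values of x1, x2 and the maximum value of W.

x1 = 601/11, x2 = -60, maximum W = 12009/11

At the optimal vertex, -11x1 - 8x2 = -121 and -11x1 - 12x2 = 119.
Solving simultaneously gives x1 = 601/11, x2 = -60.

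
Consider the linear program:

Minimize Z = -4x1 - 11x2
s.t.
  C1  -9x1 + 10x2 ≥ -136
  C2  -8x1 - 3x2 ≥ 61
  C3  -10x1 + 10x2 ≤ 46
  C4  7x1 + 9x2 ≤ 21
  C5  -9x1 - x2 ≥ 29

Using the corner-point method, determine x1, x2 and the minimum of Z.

Extreme points and Z = -4x1 - 11x2:
  (-202/107, -1637/107) → Z = 18815/107
  (-182, -887/5) → Z = 13397/5
  (-34/5, -11/5) → Z = 257/5

At the optimal vertex, -8x1 - 3x2 = 61 and -10x1 + 10x2 = 46.
Solving simultaneously gives x1 = -34/5, x2 = -11/5.

x1 = -34/5, x2 = -11/5, minimum Z = 257/5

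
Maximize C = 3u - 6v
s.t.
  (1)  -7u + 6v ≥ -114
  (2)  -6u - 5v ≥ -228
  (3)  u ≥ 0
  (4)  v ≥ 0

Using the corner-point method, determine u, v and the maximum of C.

u = 114/7, v = 0, maximum C = 342/7

Extreme points and C = 3u - 6v:
  (1938/71, 912/71) → C = 342/71
  (114/7, 0) → C = 342/7
  (0, 228/5) → C = -1368/5
  (0, 0) → C = 0

The binding constraints are -7u + 6v = -114 and v = 0.
Solving simultaneously gives u = 114/7, v = 0.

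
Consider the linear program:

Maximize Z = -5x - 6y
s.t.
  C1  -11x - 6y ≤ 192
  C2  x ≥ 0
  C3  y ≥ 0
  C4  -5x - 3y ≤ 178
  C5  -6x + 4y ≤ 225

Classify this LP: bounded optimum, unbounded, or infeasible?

bounded optimum

Extreme points and Z = -5x - 6y:
  (0, 0) → Z = 0
  (0, 225/4) → Z = -675/2
The feasible region has finitely many vertices and no improving ray; the maximum is 0 at (0, 0).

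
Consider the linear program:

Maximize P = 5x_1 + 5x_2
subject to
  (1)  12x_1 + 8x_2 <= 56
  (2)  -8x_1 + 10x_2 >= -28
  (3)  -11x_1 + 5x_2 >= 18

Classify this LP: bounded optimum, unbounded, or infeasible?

From the feasible point (34/37, 208/37), moving in the direction (-8, 12) keeps every constraint satisfied while P increases without bound.

unbounded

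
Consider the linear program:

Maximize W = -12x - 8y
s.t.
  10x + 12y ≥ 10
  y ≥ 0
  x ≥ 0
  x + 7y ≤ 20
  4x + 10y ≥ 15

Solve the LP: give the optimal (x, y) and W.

x = 0, y = 3/2, maximum W = -12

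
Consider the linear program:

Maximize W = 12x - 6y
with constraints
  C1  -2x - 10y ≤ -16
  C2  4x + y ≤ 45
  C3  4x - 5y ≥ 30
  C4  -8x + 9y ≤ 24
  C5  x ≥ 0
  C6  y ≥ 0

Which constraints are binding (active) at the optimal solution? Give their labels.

Extreme points and W = 12x - 6y:
  (38/5, 2/25) → W = 2268/25
  (8, 0) → W = 96
  (85/8, 5/2) → W = 225/2
  (45/4, 0) → W = 135

The maximum is at (45/4, 0). Substituting into each constraint, equality holds for C2 and C6; the remaining constraints have slack.

C2 and C6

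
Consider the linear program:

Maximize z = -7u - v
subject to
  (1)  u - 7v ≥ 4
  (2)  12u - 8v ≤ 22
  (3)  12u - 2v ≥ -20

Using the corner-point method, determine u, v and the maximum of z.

Vertices and z = -7u - v:
  (61/38, -13/38) → z = -207/19
  (-74/41, -34/41) → z = 552/41
  (-17/6, -7) → z = 161/6

u = -17/6, v = -7, maximum z = 161/6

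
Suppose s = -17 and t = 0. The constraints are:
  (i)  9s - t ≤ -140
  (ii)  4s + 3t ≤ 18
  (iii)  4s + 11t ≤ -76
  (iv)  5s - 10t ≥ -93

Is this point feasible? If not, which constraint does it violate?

Constraint (iii): 4s + 11t = -68, which is not ≤ -76. All other constraints are satisfied.

not feasible — violates (iii)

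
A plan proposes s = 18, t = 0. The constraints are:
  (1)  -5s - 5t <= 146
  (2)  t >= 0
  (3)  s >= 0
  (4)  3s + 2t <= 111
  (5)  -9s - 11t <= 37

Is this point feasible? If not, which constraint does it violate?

feasible

(1): -90 ≤ 146 ✓
(2): 0 ≥ 0 ✓
(3): 18 ≥ 0 ✓
(4): 54 ≤ 111 ✓
(5): -162 ≤ 37 ✓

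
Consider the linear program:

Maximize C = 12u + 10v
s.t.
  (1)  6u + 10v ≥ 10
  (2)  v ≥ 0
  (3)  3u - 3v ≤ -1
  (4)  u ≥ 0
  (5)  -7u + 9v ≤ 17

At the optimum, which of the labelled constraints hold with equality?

Corner points and C = 12u + 10v:
  (5/12, 3/4) → C = 25/2
  (0, 1) → C = 10
  (7, 22/3) → C = 472/3
  (0, 17/9) → C = 170/9

The maximum is at (7, 22/3). Substituting into each constraint, equality holds for (3) and (5); the remaining constraints have slack.

(3) and (5)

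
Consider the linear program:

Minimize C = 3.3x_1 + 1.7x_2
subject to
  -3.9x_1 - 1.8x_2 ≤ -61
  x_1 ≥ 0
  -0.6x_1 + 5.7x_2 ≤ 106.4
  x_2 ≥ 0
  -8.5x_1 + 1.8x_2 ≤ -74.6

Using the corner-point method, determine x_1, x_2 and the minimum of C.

x_1 = 610/39, x_2 = 0, minimum C = 671/13

Vertices and C = 3.3x_1 + 1.7x_2:
  (610/39, 0) → C = 671/13
  (339/31, 5689/558) → C = 298079/5580
  (20558/1579, 94916/4737) → C = 1824407/23685
The feasible region is unbounded (it extends along (1, 0), (19, 2)), but C strictly increases along every unbounded feasible direction, so there is no improving ray and the minimum is attained at a vertex.

At the optimal vertex, -3.9x_1 - 1.8x_2 = -61 and x_2 = 0.
Solving simultaneously gives x_1 = 610/39, x_2 = 0.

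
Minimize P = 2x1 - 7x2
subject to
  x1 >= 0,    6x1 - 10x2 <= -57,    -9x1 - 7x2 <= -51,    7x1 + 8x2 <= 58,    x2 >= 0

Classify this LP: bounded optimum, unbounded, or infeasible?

Extreme points and P = 2x1 - 7x2:
  (37/44, 273/44) → P = -167/4
  (62/59, 747/118) → P = -4981/118
  (2/23, 165/23) → P = -1151/23
The feasible region has finitely many vertices and no improving ray; the minimum is -1151/23 at (2/23, 165/23).

bounded optimum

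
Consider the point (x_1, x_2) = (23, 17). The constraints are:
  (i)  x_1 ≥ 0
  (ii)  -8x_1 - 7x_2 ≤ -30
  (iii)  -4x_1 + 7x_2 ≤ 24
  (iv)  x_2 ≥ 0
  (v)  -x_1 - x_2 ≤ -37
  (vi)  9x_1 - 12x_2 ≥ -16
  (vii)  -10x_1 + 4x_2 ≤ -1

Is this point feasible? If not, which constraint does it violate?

Constraint (iii): -4x_1 + 7x_2 = 27, which is not ≤ 24. All other constraints are satisfied.

not feasible — violates (iii)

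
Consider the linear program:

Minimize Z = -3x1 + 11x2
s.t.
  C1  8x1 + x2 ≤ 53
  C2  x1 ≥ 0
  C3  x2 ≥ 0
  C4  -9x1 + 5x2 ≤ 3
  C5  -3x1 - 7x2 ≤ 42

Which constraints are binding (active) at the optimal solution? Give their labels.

C1 and C3

Feasible corners and Z = -3x1 + 11x2:
  (53/8, 0) → Z = -159/8
  (262/49, 501/49) → Z = 675/7
  (0, 0) → Z = 0
  (0, 3/5) → Z = 33/5

The minimum is at (53/8, 0). Substituting into each constraint, equality holds for C1 and C3; the remaining constraints have slack.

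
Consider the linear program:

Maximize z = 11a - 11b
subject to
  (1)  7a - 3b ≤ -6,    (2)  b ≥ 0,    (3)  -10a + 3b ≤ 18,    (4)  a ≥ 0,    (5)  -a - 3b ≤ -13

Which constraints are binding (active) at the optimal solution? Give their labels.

Vertices and z = 11a - 11b:
  (7/8, 97/24) → z = -209/6
  (0, 6) → z = -66
  (0, 13/3) → z = -143/3
The feasible region is unbounded (it extends along (3, 7), (3, 10)), but z strictly decreases along every unbounded feasible direction, so there is no improving ray and the maximum is attained at a vertex.

The maximum is at (7/8, 97/24). Substituting into each constraint, equality holds for (1) and (5); the remaining constraints have slack.

(1) and (5)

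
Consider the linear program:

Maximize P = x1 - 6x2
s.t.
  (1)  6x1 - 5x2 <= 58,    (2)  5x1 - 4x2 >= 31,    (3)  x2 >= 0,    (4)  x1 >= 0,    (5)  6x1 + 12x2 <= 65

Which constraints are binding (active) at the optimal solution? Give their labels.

Feasible corners and P = x1 - 6x2:
  (29/3, 0) → P = 29/3
  (1021/102, 7/17) → P = 769/102
  (31/5, 0) → P = 31/5
  (158/21, 139/84) → P = -101/42

The maximum is at (29/3, 0). Substituting into each constraint, equality holds for (1) and (3); the remaining constraints have slack.

(1) and (3)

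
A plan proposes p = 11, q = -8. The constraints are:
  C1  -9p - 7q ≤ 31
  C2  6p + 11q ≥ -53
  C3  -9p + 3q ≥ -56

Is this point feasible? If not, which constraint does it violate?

Constraint C3: -9p + 3q = -123, which is not ≥ -56. All other constraints are satisfied.

not feasible — violates C3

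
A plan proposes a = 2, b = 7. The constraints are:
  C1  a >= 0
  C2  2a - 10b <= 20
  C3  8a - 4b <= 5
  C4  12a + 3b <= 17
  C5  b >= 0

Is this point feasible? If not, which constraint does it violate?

Constraint C4: 12a + 3b = 45, which is not ≤ 17. All other constraints are satisfied.

not feasible — violates C4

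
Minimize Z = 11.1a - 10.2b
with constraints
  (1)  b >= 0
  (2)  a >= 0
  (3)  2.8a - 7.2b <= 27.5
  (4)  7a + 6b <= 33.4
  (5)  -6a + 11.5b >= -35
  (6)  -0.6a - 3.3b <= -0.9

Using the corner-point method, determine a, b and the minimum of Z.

Corner points and Z = 11.1a - 10.2b:
  (167/35, 0) → Z = 18537/350
  (3/2, 0) → Z = 333/20
  (0, 167/30) → Z = -2839/50
  (0, 3/11) → Z = -153/55

The binding constraints are a = 0 and 7a + 6b = 33.4.
Solving simultaneously gives a = 0, b = 167/30.

a = 0, b = 167/30, minimum Z = -2839/50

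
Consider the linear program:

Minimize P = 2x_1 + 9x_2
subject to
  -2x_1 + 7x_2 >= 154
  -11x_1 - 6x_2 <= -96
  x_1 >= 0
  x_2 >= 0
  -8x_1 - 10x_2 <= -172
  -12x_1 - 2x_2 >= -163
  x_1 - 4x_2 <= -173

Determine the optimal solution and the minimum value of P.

x_1 = 0, x_2 = 173/4, minimum P = 1557/4

Feasible corners and P = 2x_1 + 9x_2:
  (0, 163/2) → P = 1467/2
  (0, 173/4) → P = 1557/4
  (153/25, 2239/50) → P = 20763/50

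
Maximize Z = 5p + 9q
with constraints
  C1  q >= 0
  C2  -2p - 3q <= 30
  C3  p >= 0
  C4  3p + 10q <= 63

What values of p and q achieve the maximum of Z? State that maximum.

p = 21, q = 0, maximum Z = 105

The optimum lies where q = 0 and 3p + 10q = 63.
Solving simultaneously gives p = 21, q = 0.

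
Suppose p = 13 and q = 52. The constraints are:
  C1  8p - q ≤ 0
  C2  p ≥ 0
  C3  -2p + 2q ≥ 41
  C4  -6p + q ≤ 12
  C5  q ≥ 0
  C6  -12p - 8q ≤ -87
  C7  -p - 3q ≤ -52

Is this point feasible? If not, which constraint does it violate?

Constraint C1: 8p - q = 52, which is not ≤ 0. All other constraints are satisfied.

not feasible — violates C1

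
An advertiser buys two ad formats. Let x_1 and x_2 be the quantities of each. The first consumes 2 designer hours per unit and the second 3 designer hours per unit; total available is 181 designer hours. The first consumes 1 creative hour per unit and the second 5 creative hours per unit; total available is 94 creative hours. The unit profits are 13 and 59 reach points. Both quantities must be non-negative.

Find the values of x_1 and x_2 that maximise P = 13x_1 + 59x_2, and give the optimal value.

x_1 = 89, x_2 = 1, maximum P = 1216

Corner points and P = 13x_1 + 59x_2:
  (0, 0) → P = 0
  (0, 94/5) → P = 5546/5
  (181/2, 0) → P = 2353/2
  (89, 1) → P = 1216

The binding constraints are 2x_1 + 3x_2 = 181 and x_1 + 5x_2 = 94.
Solving simultaneously gives x_1 = 89, x_2 = 1.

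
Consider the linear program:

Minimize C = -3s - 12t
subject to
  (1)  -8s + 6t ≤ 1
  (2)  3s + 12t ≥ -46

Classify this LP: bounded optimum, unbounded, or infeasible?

From the feasible point (-48/19, -365/114), moving in the direction (6, 8) keeps every constraint satisfied while C decreases without bound.

unbounded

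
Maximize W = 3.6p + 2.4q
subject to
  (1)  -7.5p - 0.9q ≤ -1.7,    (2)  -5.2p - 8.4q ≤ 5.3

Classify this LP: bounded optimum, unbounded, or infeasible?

unbounded

From the feasible point (635/1944, -4859/5832), moving in the direction (8.4, -5.2) keeps every constraint satisfied while W increases without bound.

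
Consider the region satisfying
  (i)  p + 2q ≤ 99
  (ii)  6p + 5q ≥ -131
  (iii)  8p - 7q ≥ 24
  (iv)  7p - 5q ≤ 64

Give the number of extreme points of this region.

Pairwise boundary intersections that survive every other constraint:
  (741/23, 768/23)
  (623/19, 629/19)
  (-797/82, -596/41)
  (-67/13, -1301/65)

4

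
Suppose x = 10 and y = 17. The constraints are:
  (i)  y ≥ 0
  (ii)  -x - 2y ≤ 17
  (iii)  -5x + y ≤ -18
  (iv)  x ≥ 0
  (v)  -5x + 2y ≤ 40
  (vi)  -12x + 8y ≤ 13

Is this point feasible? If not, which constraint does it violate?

Constraint (vi): -12x + 8y = 16, which is not ≤ 13. All other constraints are satisfied.

not feasible — violates (vi)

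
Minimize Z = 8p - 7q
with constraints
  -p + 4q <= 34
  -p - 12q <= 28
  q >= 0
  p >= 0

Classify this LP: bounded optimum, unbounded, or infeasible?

bounded optimum

Corner points and Z = 8p - 7q:
  (0, 17/2) → Z = -119/2
  (0, 0) → Z = 0
The feasible region has finitely many vertices and no improving ray; the minimum is -119/2 at (0, 17/2).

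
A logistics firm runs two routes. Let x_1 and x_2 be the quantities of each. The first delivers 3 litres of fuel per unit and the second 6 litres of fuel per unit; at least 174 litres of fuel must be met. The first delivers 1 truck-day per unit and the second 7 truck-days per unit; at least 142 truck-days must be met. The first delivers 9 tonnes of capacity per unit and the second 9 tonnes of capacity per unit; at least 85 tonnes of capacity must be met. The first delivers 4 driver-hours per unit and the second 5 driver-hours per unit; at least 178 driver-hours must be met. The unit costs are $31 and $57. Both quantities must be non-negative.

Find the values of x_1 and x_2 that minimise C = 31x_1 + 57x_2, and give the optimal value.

x_1 = 22, x_2 = 18, minimum C = 1708

Corner points and C = 31x_1 + 57x_2:
  (0, 178/5) → C = 10146/5
  (142, 0) → C = 4402
  (122/5, 84/5) → C = 1714
  (22, 18) → C = 1708
The feasible region is unbounded (it extends along (0, 1), (1, 0)), but C strictly increases along every unbounded feasible direction, so there is no improving ray and the minimum is attained at a vertex.

At the optimal vertex, 3x_1 + 6x_2 = 174 and 4x_1 + 5x_2 = 178.
Solving simultaneously gives x_1 = 22, x_2 = 18.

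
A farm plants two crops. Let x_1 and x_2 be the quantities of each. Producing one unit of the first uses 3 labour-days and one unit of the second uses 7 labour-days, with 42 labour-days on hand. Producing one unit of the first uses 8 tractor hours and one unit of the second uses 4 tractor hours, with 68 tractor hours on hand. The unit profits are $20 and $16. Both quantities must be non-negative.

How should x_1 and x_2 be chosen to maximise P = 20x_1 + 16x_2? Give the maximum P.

Vertices and P = 20x_1 + 16x_2:
  (0, 0) → P = 0
  (0, 6) → P = 96
  (17/2, 0) → P = 170
  (7, 3) → P = 188

The binding constraints are 3x_1 + 7x_2 = 42 and 8x_1 + 4x_2 = 68.
Solving simultaneously gives x_1 = 7, x_2 = 3.

x_1 = 7, x_2 = 3, maximum P = 188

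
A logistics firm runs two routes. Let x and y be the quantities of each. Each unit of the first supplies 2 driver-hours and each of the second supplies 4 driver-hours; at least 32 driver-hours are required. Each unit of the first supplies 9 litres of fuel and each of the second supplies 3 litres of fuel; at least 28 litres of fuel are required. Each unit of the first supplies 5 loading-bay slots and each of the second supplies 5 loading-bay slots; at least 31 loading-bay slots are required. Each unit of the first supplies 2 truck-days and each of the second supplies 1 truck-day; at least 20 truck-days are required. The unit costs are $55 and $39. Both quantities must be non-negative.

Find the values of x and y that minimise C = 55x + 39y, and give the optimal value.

x = 8, y = 4, minimum C = 596

Vertices and C = 55x + 39y:
  (0, 20) → C = 780
  (16, 0) → C = 880
  (8, 4) → C = 596
The feasible region is unbounded (it extends along (0, 1), (1, 0)), but C strictly increases along every unbounded feasible direction, so there is no improving ray and the minimum is attained at a vertex.

At the optimal vertex, 2x + 4y = 32 and 2x + y = 20.
Solving simultaneously gives x = 8, y = 4.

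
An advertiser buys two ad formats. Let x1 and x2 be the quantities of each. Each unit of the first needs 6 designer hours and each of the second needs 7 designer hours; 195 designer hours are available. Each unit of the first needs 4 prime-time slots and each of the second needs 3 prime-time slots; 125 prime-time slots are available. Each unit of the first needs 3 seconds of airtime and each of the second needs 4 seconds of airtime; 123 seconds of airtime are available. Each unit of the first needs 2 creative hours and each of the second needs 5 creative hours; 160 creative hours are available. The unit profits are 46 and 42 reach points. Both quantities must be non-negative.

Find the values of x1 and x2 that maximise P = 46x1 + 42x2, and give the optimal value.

x1 = 29, x2 = 3, maximum P = 1460

At the optimal vertex, 6x1 + 7x2 = 195 and 4x1 + 3x2 = 125.
Solving simultaneously gives x1 = 29, x2 = 3.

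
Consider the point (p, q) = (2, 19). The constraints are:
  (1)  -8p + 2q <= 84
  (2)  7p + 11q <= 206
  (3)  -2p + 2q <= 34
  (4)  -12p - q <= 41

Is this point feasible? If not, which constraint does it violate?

Constraint (2): 7p + 11q = 223, which is not ≤ 206. All other constraints are satisfied.

not feasible — violates (2)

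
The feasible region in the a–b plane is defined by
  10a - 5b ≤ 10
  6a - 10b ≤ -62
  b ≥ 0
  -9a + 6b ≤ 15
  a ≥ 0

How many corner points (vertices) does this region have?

Intersecting each pair of boundary lines and keeping only the points that satisfy every inequality leaves:
  (41/7, 68/7)
  (9, 16)
  (37/9, 26/3)

3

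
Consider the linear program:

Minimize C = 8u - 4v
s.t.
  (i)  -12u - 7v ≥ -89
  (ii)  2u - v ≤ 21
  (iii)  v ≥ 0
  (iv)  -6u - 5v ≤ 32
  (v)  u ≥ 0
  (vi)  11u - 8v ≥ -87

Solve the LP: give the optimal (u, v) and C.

Feasible corners and C = 8u - 4v:
  (89/12, 0) → C = 178/3
  (103/173, 2023/173) → C = -7268/173
  (0, 0) → C = 0
  (0, 87/8) → C = -87/2

The optimum lies where u = 0 and 11u - 8v = -87.
Solving simultaneously gives u = 0, v = 87/8.

u = 0, v = 87/8, minimum C = -87/2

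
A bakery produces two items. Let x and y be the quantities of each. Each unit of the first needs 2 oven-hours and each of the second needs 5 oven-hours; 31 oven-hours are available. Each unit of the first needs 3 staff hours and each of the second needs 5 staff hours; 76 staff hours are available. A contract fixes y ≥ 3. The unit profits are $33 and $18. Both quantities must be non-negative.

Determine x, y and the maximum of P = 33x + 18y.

x = 8, y = 3, maximum P = 318

The optimum lies where 2x + 5y = 31 and y = 3.
Solving simultaneously gives x = 8, y = 3.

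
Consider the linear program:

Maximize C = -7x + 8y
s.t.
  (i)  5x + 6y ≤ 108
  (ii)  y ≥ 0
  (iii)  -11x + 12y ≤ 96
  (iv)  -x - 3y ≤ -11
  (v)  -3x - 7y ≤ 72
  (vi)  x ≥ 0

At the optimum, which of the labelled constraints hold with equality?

(i) and (iii)

Corner points and C = -7x + 8y:
  (108/5, 0) → C = -756/5
  (40/7, 278/21) → C = 1384/21
  (11, 0) → C = -77
  (0, 8) → C = 64
  (0, 11/3) → C = 88/3

The maximum is at (40/7, 278/21). Substituting into each constraint, equality holds for (i) and (iii); the remaining constraints have slack.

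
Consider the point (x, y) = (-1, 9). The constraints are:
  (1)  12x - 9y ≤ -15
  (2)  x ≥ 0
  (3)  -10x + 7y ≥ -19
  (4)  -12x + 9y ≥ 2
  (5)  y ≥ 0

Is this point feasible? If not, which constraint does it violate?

Constraint (2): x = -1, which is not ≥ 0. All other constraints are satisfied.

not feasible — violates (2)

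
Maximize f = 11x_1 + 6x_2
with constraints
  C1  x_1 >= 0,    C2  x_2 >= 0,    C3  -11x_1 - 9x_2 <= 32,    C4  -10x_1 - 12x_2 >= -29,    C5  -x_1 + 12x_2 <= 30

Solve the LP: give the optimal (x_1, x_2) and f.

Corner points and f = 11x_1 + 6x_2:
  (0, 0) → f = 0
  (0, 29/12) → f = 29/2
  (29/10, 0) → f = 319/10

x_1 = 29/10, x_2 = 0, maximum f = 319/10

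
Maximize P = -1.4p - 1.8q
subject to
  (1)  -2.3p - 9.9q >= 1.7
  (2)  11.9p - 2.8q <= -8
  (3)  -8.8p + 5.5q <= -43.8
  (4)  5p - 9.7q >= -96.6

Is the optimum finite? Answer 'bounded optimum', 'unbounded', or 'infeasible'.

unbounded

From the feasible point (-16664/4081, -59162/4081), moving in the direction (-2.8, -11.9) keeps every constraint satisfied while P increases without bound.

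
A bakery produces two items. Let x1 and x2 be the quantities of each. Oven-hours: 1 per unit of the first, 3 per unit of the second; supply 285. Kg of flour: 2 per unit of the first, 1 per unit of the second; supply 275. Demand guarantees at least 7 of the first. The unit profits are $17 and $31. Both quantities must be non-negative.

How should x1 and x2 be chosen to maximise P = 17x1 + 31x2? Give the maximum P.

x1 = 108, x2 = 59, maximum P = 3665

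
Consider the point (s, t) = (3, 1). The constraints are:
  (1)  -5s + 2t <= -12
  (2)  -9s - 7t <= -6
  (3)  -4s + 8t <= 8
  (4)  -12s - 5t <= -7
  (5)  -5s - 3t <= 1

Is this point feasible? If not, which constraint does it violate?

feasible

(1): -13 ≤ -12 ✓
(2): -34 ≤ -6 ✓
(3): -4 ≤ 8 ✓
(4): -41 ≤ -7 ✓
(5): -18 ≤ 1 ✓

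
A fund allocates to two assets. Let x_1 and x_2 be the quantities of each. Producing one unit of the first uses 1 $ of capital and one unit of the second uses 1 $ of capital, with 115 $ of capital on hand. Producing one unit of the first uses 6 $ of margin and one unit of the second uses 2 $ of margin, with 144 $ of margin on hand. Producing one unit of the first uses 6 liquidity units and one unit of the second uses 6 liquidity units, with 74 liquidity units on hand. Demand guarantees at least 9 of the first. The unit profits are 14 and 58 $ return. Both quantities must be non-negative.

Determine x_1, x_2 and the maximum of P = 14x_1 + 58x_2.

x_1 = 9, x_2 = 10/3, maximum P = 958/3

Extreme points and P = 14x_1 + 58x_2:
  (37/3, 0) → P = 518/3
  (9, 0) → P = 126
  (9, 10/3) → P = 958/3

The optimum lies where 6x_1 + 6x_2 = 74 and x_1 = 9.
Solving simultaneously gives x_1 = 9, x_2 = 10/3.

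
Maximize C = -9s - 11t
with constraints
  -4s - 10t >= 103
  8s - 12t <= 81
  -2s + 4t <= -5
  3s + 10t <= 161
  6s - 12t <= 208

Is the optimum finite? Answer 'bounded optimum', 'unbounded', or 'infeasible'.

From the feasible point (-213/64, -287/32), moving in the direction (-4, -2) keeps every constraint satisfied while C increases without bound.

unbounded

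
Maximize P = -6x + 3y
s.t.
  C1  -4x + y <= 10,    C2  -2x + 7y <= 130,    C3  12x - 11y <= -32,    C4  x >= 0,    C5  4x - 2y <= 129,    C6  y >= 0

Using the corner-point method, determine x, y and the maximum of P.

Corner points and P = -6x + 3y:
  (30/13, 250/13) → P = 570/13
  (0, 10) → P = 30
  (603/31, 748/31) → P = -1374/31
  (0, 32/11) → P = 96/11

At the optimal vertex, -4x + y = 10 and -2x + 7y = 130.
Solving simultaneously gives x = 30/13, y = 250/13.

x = 30/13, y = 250/13, maximum P = 570/13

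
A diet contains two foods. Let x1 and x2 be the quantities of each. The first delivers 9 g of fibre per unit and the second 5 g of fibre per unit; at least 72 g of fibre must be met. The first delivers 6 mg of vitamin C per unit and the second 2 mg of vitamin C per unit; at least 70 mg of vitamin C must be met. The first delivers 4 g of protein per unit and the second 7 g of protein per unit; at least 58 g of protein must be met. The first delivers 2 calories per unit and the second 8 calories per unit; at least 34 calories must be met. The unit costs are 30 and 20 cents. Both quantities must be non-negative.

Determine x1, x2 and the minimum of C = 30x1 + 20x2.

x1 = 11, x2 = 2, minimum C = 370

Feasible corners and C = 30x1 + 20x2:
  (0, 35) → C = 700
  (17, 0) → C = 510
  (11, 2) → C = 370
  (113/9, 10/9) → C = 3590/9
The feasible region is unbounded (it extends along (0, 1), (1, 0)), but C strictly increases along every unbounded feasible direction, so there is no improving ray and the minimum is attained at a vertex.

The optimum lies where 6x1 + 2x2 = 70 and 4x1 + 7x2 = 58.
Solving simultaneously gives x1 = 11, x2 = 2.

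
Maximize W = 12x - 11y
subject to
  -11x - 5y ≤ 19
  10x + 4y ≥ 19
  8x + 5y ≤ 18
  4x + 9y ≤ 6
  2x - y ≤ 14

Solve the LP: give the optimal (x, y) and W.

x = 25/6, y = -17/3, maximum W = 337/3

Corner points and W = 12x - 11y:
  (147/74, -8/37) → W = 970/37
  (25/6, -17/3) → W = 337/3
  (33/13, -6/13) → W = 462/13
  (44/9, -38/9) → W = 946/9

The optimum lies where 10x + 4y = 19 and 2x - y = 14.
Solving simultaneously gives x = 25/6, y = -17/3.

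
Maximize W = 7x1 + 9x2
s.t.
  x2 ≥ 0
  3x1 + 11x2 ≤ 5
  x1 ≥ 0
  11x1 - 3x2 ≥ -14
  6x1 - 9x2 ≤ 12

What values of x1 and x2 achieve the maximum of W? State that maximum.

x1 = 5/3, x2 = 0, maximum W = 35/3

At the optimal vertex, x2 = 0 and 3x1 + 11x2 = 5.
Solving simultaneously gives x1 = 5/3, x2 = 0.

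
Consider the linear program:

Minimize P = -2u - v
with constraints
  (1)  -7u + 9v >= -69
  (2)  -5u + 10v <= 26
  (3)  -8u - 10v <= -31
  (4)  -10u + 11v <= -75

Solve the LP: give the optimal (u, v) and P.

Vertices and P = -2u - v:
  (924/25, 527/25) → P = -95
  (969/142, -335/142) → P = -1603/142
  (1036/45, 127/9) → P = -2707/45
  (1091/188, -145/94) → P = -473/47

The optimum lies where -7u + 9v = -69 and -5u + 10v = 26.
Solving simultaneously gives u = 924/25, v = 527/25.

u = 924/25, v = 527/25, minimum P = -95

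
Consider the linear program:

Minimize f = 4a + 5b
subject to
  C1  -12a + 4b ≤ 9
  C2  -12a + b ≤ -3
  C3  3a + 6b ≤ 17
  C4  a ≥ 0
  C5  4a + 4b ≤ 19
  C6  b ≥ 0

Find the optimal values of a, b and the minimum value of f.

a = 1/4, b = 0, minimum f = 1

Corner points and f = 4a + 5b:
  (7/15, 13/5) → f = 223/15
  (1/4, 0) → f = 1
  (23/6, 11/12) → f = 239/12
  (19/4, 0) → f = 19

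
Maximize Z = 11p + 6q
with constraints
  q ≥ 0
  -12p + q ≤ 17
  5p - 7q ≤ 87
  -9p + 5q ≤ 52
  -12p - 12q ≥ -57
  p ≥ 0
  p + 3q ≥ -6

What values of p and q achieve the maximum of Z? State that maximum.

p = 19/4, q = 0, maximum Z = 209/4

Feasible corners and Z = 11p + 6q:
  (19/4, 0) → Z = 209/4
  (0, 0) → Z = 0
  (0, 19/4) → Z = 57/2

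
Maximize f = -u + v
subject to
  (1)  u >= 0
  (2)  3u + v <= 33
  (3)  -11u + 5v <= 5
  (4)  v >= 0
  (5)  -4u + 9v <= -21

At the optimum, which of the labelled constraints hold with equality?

Feasible corners and f = -u + v:
  (11, 0) → f = -11
  (318/31, 69/31) → f = -249/31
  (21/4, 0) → f = -21/4

The maximum is at (21/4, 0). Substituting into each constraint, equality holds for (4) and (5); the remaining constraints have slack.

(4) and (5)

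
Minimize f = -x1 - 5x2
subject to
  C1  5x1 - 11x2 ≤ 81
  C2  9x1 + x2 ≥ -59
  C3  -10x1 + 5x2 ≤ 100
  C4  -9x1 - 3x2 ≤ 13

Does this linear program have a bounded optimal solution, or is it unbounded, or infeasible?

From the feasible point (50/57, -397/57), moving in the direction (5, 10) keeps every constraint satisfied while f decreases without bound.

unbounded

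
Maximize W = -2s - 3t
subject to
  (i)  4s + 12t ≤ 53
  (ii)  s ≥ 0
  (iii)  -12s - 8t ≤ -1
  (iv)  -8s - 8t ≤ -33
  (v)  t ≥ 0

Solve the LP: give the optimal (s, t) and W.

Vertices and W = -2s - 3t:
  (0, 53/12) → W = -53/4
  (53/4, 0) → W = -53/2
  (0, 33/8) → W = -99/8
  (33/8, 0) → W = -33/4

s = 33/8, t = 0, maximum W = -33/4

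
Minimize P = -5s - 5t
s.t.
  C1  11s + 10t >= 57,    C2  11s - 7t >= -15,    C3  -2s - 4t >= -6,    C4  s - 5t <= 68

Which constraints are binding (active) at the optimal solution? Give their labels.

Vertices and P = -5s - 5t:
  (7, -2) → P = -25
  (193/13, -691/65) → P = -274/13
  (151/7, -65/7) → P = -430/7

The minimum is at (151/7, -65/7). Substituting into each constraint, equality holds for C3 and C4; the remaining constraints have slack.

C3 and C4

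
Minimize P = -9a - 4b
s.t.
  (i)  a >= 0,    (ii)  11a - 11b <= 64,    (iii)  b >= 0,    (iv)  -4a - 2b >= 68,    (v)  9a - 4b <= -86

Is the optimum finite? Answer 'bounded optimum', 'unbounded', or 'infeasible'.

The boundaries a = 0 and 9a - 4b = -86 meet at (0, 43/2), but that point violates -4a - 2b ≥ 68. Every candidate vertex is excluded by some other constraint, so the feasible region is empty.

infeasible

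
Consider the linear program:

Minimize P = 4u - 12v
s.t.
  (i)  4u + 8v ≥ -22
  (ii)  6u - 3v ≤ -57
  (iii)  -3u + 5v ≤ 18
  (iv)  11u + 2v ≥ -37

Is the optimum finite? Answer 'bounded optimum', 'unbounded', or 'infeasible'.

infeasible

The boundaries 4u + 8v = -22 and 11u + 2v = -37 meet at (-63/20, -47/40), but that point violates 6u - 3v ≤ -57. Every candidate vertex is excluded by some other constraint, so the feasible region is empty.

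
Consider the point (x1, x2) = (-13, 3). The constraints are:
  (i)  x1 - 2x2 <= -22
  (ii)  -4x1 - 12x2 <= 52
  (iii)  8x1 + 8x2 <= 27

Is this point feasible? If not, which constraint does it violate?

not feasible — violates (i)

Constraint (i): x1 - 2x2 = -19, which is not ≤ -22. All other constraints are satisfied.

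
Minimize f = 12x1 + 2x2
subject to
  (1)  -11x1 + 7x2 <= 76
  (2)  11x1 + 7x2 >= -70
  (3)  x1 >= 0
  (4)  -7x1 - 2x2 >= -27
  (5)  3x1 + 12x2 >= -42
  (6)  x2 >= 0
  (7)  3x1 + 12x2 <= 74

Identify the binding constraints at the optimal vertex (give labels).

Feasible corners and f = 12x1 + 2x2:
  (0, 0) → f = 0
  (0, 37/6) → f = 37/3
  (27/7, 0) → f = 324/7
  (88/39, 437/78) → f = 1493/39

The minimum is at (0, 0). Substituting into each constraint, equality holds for (3) and (6); the remaining constraints have slack.

(3) and (6)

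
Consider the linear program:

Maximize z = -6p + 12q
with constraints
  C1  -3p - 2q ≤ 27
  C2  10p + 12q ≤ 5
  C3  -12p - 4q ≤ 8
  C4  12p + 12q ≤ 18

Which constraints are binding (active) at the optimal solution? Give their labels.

C2 and C3

Feasible corners and z = -6p + 12q:
  (23/3, -25) → z = -346
  (-29/26, 35/26) → z = 297/13
  (13/2, -5) → z = -99
The feasible region is unbounded (it extends along (1, -1), (2, -3)), but z strictly decreases along every unbounded feasible direction, so there is no improving ray and the maximum is attained at a vertex.

The maximum is at (-29/26, 35/26). Substituting into each constraint, equality holds for C2 and C3; the remaining constraints have slack.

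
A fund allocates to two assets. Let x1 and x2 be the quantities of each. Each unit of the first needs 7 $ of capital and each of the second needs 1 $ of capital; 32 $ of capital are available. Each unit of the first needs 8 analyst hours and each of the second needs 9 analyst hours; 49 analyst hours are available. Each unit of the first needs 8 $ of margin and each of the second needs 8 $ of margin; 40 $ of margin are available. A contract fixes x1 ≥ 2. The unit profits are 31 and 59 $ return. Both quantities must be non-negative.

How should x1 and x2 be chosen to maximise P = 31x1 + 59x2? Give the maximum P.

x1 = 2, x2 = 3, maximum P = 239

Extreme points and P = 31x1 + 59x2:
  (32/7, 0) → P = 992/7
  (2, 0) → P = 62
  (9/2, 1/2) → P = 169
  (2, 3) → P = 239

The binding constraints are 8x1 + 8x2 = 40 and x1 = 2.
Solving simultaneously gives x1 = 2, x2 = 3.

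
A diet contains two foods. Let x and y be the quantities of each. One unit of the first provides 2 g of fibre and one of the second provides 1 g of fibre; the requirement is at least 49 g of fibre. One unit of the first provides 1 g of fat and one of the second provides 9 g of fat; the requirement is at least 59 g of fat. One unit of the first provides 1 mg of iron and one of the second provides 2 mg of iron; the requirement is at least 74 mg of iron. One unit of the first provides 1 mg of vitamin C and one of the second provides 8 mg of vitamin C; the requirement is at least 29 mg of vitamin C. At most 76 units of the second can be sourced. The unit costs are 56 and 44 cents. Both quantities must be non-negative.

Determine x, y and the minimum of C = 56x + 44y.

Feasible corners and C = 56x + 44y:
  (0, 49) → C = 2156
  (0, 76) → C = 3344
  (74, 0) → C = 4144
  (8, 33) → C = 1900
The feasible region is unbounded (it extends along (1, 0)), but C strictly increases along every unbounded feasible direction, so there is no improving ray and the minimum is attained at a vertex.

The optimum lies where 2x + y = 49 and x + 2y = 74.
Solving simultaneously gives x = 8, y = 33.

x = 8, y = 33, minimum C = 1900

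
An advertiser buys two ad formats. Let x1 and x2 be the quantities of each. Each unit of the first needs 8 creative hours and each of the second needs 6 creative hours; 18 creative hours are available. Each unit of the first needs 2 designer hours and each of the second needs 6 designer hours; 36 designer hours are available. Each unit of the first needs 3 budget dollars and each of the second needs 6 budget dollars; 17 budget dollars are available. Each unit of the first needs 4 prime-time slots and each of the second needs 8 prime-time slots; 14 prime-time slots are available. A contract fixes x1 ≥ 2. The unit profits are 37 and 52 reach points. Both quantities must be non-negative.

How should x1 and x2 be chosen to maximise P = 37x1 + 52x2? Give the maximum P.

x1 = 2, x2 = 1/3, maximum P = 274/3

Corner points and P = 37x1 + 52x2:
  (9/4, 0) → P = 333/4
  (2, 0) → P = 74
  (2, 1/3) → P = 274/3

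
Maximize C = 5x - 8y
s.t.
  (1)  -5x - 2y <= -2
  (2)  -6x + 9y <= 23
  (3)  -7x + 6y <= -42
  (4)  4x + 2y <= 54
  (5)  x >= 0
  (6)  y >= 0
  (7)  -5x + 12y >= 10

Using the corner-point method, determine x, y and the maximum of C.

Corner points and C = 5x - 8y:
  (204/19, 105/19) → C = 180/19
  (94/9, 140/27) → C = 290/27
  (314/29, 155/29) → C = 330/29

x = 314/29, y = 155/29, maximum C = 330/29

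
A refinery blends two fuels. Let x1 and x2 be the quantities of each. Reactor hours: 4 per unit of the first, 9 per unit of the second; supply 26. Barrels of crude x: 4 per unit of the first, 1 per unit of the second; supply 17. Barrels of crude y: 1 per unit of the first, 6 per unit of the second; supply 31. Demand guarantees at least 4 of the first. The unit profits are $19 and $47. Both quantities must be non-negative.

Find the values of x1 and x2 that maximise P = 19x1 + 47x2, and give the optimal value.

Feasible corners and P = 19x1 + 47x2:
  (17/4, 0) → P = 323/4
  (4, 0) → P = 76
  (4, 1) → P = 123

At the optimal vertex, 4x1 + x2 = 17 and x1 = 4.
Solving simultaneously gives x1 = 4, x2 = 1.

x1 = 4, x2 = 1, maximum P = 123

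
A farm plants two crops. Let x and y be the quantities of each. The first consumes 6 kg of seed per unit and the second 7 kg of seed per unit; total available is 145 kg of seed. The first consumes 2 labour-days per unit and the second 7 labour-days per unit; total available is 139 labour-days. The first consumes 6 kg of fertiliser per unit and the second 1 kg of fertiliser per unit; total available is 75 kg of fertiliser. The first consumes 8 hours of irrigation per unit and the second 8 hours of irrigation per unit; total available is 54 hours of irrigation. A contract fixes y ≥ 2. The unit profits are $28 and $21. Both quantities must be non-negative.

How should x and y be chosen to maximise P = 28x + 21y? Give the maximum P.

x = 19/4, y = 2, maximum P = 175

Corner points and P = 28x + 21y:
  (0, 27/4) → P = 567/4
  (0, 2) → P = 42
  (19/4, 2) → P = 175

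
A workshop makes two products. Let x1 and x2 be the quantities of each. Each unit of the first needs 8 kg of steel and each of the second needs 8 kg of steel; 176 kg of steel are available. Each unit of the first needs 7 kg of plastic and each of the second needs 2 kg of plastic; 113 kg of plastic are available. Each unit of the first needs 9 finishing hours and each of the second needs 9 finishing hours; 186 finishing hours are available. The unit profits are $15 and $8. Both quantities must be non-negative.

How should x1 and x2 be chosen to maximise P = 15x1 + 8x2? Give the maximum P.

Corner points and P = 15x1 + 8x2:
  (0, 0) → P = 0
  (0, 62/3) → P = 496/3
  (113/7, 0) → P = 1695/7
  (43/3, 19/3) → P = 797/3

x1 = 43/3, x2 = 19/3, maximum P = 797/3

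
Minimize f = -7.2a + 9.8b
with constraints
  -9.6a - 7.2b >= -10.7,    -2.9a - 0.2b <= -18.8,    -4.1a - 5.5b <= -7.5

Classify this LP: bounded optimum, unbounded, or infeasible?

The boundaries -9.6a - 7.2b = -10.7 and -2.9a - 0.2b = -18.8 meet at (6661/948, -14945/1896), but that point violates -4.1a - 5.5b ≤ -7.5. Every candidate vertex is excluded by some other constraint, so the feasible region is empty.

infeasible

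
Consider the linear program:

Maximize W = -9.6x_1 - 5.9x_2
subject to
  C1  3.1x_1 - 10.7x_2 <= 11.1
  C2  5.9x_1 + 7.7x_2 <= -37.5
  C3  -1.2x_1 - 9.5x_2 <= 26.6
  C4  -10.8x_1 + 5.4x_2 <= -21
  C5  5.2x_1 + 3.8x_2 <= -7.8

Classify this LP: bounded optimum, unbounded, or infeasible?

The boundaries 3.1x_1 - 10.7x_2 = 11.1 and 5.9x_1 + 7.7x_2 = -37.5 meet at (-5263/1450, -3029/1450), but that point violates -10.8x_1 + 5.4x_2 ≤ -21. Every candidate vertex is excluded by some other constraint, so the feasible region is empty.

infeasible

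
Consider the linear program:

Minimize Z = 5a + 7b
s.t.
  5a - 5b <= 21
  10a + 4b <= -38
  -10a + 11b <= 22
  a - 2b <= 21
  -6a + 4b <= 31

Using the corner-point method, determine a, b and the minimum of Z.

a = -73/4, b = -157/8, minimum Z = -1829/8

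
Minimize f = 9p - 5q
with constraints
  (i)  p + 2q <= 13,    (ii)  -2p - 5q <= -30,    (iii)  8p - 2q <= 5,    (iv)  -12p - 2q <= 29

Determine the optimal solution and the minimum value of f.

p = -42/11, q = 185/22, minimum f = -1681/22

At the optimal vertex, p + 2q = 13 and -12p - 2q = 29.
Solving simultaneously gives p = -42/11, q = 185/22.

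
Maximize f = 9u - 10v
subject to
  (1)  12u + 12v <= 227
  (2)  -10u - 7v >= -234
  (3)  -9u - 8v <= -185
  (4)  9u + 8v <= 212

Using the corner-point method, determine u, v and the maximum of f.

At the optimal vertex, -10u - 7v = -234 and -9u - 8v = -185.
Solving simultaneously gives u = 577/17, v = -256/17.

u = 577/17, v = -256/17, maximum f = 7753/17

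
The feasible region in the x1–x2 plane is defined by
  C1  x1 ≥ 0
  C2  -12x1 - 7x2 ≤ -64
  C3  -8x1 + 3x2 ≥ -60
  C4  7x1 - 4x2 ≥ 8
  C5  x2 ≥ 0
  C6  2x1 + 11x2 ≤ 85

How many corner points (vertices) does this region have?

5

Of the 15 pairwise boundary intersections, those satisfying every inequality are:
  (312/97, 352/97)
  (16/3, 0)
  (15/2, 0)
  (915/94, 280/47)
  (428/85, 579/85)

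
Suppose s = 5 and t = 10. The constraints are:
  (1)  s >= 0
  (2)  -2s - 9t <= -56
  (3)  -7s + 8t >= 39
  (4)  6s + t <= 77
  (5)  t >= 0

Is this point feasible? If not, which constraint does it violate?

(1): 5 ≥ 0 ✓
(2): -100 ≤ -56 ✓
(3): 45 ≥ 39 ✓
(4): 40 ≤ 77 ✓
(5): 10 ≥ 0 ✓

feasible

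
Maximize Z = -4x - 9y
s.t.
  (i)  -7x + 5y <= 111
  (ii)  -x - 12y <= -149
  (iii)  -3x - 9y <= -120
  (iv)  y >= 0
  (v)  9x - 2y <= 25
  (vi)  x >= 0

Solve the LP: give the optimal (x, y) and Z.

x = 0, y = 40/3, maximum Z = -120

Corner points and Z = -4x - 9y:
  (347/31, 1174/31) → Z = -11954/31
  (0, 111/5) → Z = -999/5
  (11/3, 109/9) → Z = -371/3
  (299/55, 658/55) → Z = -7118/55
  (0, 40/3) → Z = -120

The binding constraints are -3x - 9y = -120 and x = 0.
Solving simultaneously gives x = 0, y = 40/3.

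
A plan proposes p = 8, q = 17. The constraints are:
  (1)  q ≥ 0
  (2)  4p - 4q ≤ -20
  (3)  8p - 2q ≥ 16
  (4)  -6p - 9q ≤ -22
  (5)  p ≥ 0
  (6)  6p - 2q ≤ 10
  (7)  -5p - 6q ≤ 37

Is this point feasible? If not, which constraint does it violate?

not feasible — violates (6)

Constraint (6): 6p - 2q = 14, which is not ≤ 10. All other constraints are satisfied.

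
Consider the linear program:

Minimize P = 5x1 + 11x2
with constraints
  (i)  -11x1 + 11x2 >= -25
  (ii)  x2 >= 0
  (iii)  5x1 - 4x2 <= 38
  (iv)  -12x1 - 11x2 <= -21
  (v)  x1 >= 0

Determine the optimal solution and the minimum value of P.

x1 = 7/4, x2 = 0, minimum P = 35/4

The feasible region is unbounded (it extends along (0, 1), (4, 5)), but P strictly increases along every unbounded feasible direction, so there is no improving ray and the minimum is attained at a vertex.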